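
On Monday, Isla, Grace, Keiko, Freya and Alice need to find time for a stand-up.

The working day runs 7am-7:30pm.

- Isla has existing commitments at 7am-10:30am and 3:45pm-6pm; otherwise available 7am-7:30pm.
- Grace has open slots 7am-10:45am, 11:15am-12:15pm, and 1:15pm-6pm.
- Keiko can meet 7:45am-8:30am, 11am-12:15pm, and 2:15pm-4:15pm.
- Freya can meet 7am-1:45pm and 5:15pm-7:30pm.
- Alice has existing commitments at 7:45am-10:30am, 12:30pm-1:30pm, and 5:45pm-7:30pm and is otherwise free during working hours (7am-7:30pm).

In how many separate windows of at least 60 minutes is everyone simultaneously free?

1

Isla free within 07:00–19:30: 10:30–15:45, 18:00–19:30.
Alice free within 07:00–19:30: 07:00–07:45, 10:30–12:30, 13:30–17:45.
Isla ∩ Grace: 10:30–10:45, 11:15–12:15, 13:15–15:45.
Isla ∩ Grace ∩ Keiko: 11:15–12:15, 14:15–15:45.
Isla ∩ Grace ∩ Keiko ∩ Freya: 11:15–12:15.
Isla ∩ Grace ∩ Keiko ∩ Freya ∩ Alice: 11:15–12:15.
Windows ≥ 60 min: 11:15–12:15.
That's 1 window.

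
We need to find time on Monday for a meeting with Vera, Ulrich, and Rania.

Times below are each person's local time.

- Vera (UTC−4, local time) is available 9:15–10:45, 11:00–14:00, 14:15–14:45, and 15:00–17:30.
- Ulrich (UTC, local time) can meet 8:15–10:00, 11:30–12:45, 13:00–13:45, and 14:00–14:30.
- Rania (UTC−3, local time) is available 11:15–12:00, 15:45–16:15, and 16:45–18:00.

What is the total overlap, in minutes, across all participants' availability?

15 minutes

Vera → UTC: 13:15–14:45, 15:00–18:00, 18:15–18:45, 19:00–21:30.
Ulrich → UTC: 08:15–10:00, 11:30–12:45, 13:00–13:45, 14:00–14:30.
Rania → UTC: 14:15–15:00, 18:45–19:15, 19:45–21:00.
Vera ∩ Ulrich: 13:15–13:45, 14:00–14:30.
Vera ∩ Ulrich ∩ Rania: 14:15–14:30.
Total common minutes: 15.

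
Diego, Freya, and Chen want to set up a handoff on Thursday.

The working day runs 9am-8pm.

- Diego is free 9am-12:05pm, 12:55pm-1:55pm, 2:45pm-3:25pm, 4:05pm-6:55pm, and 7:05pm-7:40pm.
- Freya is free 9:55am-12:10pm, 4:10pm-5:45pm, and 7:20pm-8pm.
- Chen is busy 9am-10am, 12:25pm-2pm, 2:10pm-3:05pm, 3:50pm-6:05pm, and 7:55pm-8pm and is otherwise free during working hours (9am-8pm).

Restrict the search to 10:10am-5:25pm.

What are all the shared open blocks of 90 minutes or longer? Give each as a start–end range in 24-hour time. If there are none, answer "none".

10:10–12:05

Chen free within 09:00–20:00: 10:00–12:25, 14:00–14:10, 15:05–15:50, 18:05–19:55.
Diego ∩ Freya: 09:55–12:05, 16:10–17:45, 19:20–19:40.
Diego ∩ Freya ∩ Chen: 10:00–12:05, 19:20–19:40.
Restricted to 10:10–17:25: 10:10–12:05.
Windows ≥ 90 min: 10:10–12:05.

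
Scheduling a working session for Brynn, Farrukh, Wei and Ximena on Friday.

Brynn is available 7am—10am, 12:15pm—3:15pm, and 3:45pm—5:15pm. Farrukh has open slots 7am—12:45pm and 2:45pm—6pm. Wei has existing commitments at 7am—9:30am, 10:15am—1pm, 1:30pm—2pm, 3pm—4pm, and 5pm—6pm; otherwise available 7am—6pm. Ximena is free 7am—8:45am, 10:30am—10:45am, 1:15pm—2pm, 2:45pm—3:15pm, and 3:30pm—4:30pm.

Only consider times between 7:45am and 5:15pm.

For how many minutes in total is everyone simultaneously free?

45 minutes

Wei free within 07:00–18:00: 09:30–10:15, 13:00–13:30, 14:00–15:00, 16:00–17:00.
Brynn ∩ Farrukh: 07:00–10:00, 12:15–12:45, 14:45–15:15, 15:45–17:15.
Brynn ∩ Farrukh ∩ Wei: 09:30–10:00, 14:45–15:00, 16:00–17:00.
Brynn ∩ Farrukh ∩ Wei ∩ Ximena: 14:45–15:00, 16:00–16:30.
Restricted to 07:45–17:15: 14:45–15:00, 16:00–16:30.
Total common minutes: 15 + 30 = 45.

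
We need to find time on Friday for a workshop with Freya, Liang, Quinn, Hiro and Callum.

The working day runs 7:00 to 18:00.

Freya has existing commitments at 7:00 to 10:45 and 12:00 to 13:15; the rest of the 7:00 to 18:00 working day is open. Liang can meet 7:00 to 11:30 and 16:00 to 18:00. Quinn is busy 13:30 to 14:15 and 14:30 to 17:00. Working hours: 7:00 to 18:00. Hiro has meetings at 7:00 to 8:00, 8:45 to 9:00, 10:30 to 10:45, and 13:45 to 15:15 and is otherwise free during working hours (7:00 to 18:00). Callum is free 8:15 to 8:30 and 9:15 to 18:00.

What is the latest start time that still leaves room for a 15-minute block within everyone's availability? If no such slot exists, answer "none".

17:45

Freya free within 07:00–18:00: 10:45–12:00, 13:15–18:00.
Quinn free within 07:00–18:00: 07:00–13:30, 14:15–14:30, 17:00–18:00.
Hiro free within 07:00–18:00: 08:00–08:45, 09:00–10:30, 10:45–13:45, 15:15–18:00.
Freya ∩ Liang: 10:45–11:30, 16:00–18:00.
Freya ∩ Liang ∩ Quinn: 10:45–11:30, 17:00–18:00.
Freya ∩ Liang ∩ Quinn ∩ Hiro: 10:45–11:30, 17:00–18:00.
Freya ∩ Liang ∩ Quinn ∩ Hiro ∩ Callum: 10:45–11:30, 17:00–18:00.
Windows ≥ 15 min: 10:45–11:30, 17:00–18:00.
Latest start in the last window 17:00–18:00 is 18:00 − 15 min = 17:45.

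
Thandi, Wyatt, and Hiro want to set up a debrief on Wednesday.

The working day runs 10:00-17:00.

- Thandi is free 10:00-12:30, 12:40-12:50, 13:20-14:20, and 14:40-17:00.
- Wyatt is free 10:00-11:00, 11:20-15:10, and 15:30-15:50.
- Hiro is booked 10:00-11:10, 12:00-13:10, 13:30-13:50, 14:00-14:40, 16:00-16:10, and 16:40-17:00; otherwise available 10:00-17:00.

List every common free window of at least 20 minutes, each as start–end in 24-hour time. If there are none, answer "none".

11:20–12:00, 14:40–15:10, 15:30–15:50

Hiro free within 10:00–17:00: 11:10–12:00, 13:10–13:30, 13:50–14:00, 14:40–16:00, 16:10–16:40.
Thandi ∩ Wyatt: 10:00–11:00, 11:20–12:30, 12:40–12:50, 13:20–14:20, 14:40–15:10, 15:30–15:50.
Thandi ∩ Wyatt ∩ Hiro: 11:20–12:00, 13:20–13:30, 13:50–14:00, 14:40–15:10, 15:30–15:50.
Windows ≥ 20 min: 11:20–12:00, 14:40–15:10, 15:30–15:50.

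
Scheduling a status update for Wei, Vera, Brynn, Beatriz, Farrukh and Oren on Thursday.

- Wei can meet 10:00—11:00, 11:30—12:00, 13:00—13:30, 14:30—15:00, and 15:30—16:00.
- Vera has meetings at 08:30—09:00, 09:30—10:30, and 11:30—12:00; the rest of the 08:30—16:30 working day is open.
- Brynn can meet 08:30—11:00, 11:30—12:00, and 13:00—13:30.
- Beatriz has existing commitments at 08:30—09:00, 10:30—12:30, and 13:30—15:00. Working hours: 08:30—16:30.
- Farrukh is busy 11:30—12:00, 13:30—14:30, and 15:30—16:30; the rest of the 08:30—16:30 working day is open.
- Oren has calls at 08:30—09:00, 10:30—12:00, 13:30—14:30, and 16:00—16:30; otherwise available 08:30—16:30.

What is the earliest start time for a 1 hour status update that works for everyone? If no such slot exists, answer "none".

Vera free within 08:30–16:30: 09:00–09:30, 10:30–11:30, 12:00–16:30.
Beatriz free within 08:30–16:30: 09:00–10:30, 12:30–13:30, 15:00–16:30.
Farrukh free within 08:30–16:30: 08:30–11:30, 12:00–13:30, 14:30–15:30.
Oren free within 08:30–16:30: 09:00–10:30, 12:00–13:30, 14:30–16:00.
Wei ∩ Vera: 10:30–11:00, 13:00–13:30, 14:30–15:00, 15:30–16:00.
Wei ∩ Vera ∩ Brynn: 10:30–11:00, 13:00–13:30.
Wei ∩ Vera ∩ Brynn ∩ Beatriz: 13:00–13:30.
Wei ∩ Vera ∩ Brynn ∩ Beatriz ∩ Farrukh: 13:00–13:30.
Wei ∩ Vera ∩ Brynn ∩ Beatriz ∩ Farrukh ∩ Oren: 13:00–13:30.
Windows ≥ 60 min: (none).

none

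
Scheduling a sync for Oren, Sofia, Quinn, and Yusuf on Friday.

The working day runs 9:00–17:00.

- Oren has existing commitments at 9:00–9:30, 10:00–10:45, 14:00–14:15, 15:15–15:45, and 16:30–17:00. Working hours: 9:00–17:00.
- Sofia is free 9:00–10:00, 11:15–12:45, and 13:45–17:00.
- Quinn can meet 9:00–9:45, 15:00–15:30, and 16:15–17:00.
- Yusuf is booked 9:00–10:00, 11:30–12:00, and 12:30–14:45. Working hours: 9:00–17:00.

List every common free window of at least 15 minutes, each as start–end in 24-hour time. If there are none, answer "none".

15:00–15:15, 16:15–16:30

Oren free within 09:00–17:00: 09:30–10:00, 10:45–14:00, 14:15–15:15, 15:45–16:30.
Yusuf free within 09:00–17:00: 10:00–11:30, 12:00–12:30, 14:45–17:00.
Oren ∩ Sofia: 09:30–10:00, 11:15–12:45, 13:45–14:00, 14:15–15:15, 15:45–16:30.
Oren ∩ Sofia ∩ Quinn: 09:30–09:45, 15:00–15:15, 16:15–16:30.
Oren ∩ Sofia ∩ Quinn ∩ Yusuf: 15:00–15:15, 16:15–16:30.
Windows ≥ 15 min: 15:00–15:15, 16:15–16:30.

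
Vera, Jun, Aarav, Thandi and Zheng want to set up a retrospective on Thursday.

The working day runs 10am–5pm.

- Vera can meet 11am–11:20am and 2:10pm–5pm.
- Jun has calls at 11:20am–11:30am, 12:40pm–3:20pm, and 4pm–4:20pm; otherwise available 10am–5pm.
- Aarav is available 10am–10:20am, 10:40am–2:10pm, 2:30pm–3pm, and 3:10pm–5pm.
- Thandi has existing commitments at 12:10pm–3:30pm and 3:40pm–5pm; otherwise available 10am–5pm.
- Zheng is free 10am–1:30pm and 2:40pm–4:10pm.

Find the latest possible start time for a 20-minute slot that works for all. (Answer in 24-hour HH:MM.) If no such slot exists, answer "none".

Jun free within 10:00–17:00: 10:00–11:20, 11:30–12:40, 15:20–16:00, 16:20–17:00.
Thandi free within 10:00–17:00: 10:00–12:10, 15:30–15:40.
Vera ∩ Jun: 11:00–11:20, 15:20–16:00, 16:20–17:00.
Vera ∩ Jun ∩ Aarav: 11:00–11:20, 15:20–16:00, 16:20–17:00.
Vera ∩ Jun ∩ Aarav ∩ Thandi: 11:00–11:20, 15:30–15:40.
Vera ∩ Jun ∩ Aarav ∩ Thandi ∩ Zheng: 11:00–11:20, 15:30–15:40.
Windows ≥ 20 min: 11:00–11:20.
Latest start in the last window 11:00–11:20 is 11:20 − 20 min = 11:00.

11:00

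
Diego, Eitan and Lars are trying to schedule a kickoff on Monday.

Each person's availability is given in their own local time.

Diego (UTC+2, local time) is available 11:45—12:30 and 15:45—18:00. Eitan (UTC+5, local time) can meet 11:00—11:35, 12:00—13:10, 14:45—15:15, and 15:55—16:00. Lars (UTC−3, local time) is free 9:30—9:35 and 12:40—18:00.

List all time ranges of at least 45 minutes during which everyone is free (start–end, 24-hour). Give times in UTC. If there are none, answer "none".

Diego → UTC: 09:45–10:30, 13:45–16:00.
Eitan → UTC: 06:00–06:35, 07:00–08:10, 09:45–10:15, 10:55–11:00.
Lars → UTC: 12:30–12:35, 15:40–21:00.
Diego ∩ Eitan: 09:45–10:15.
Diego ∩ Eitan ∩ Lars: (none).
Windows ≥ 45 min: (none).

none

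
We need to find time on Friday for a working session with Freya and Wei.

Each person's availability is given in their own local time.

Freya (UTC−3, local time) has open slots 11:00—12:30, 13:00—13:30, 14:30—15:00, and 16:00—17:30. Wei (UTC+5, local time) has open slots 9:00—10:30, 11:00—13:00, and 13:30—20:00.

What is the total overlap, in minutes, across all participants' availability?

60 minutes

Freya → UTC: 14:00–15:30, 16:00–16:30, 17:30–18:00, 19:00–20:30.
Wei → UTC: 04:00–05:30, 06:00–08:00, 08:30–15:00.
Freya ∩ Wei: 14:00–15:00.
Total common minutes: 60.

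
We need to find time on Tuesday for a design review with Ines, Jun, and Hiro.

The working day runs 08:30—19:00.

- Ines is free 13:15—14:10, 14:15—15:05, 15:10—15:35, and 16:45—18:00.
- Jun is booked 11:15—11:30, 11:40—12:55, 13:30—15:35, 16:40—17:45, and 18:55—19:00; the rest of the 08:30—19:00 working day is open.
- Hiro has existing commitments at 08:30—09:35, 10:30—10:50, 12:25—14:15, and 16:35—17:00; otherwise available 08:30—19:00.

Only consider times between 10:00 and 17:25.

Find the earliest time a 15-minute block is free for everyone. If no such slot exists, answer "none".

Jun free within 08:30–19:00: 08:30–11:15, 11:30–11:40, 12:55–13:30, 15:35–16:40, 17:45–18:55.
Hiro free within 08:30–19:00: 09:35–10:30, 10:50–12:25, 14:15–16:35, 17:00–19:00.
Ines ∩ Jun: 13:15–13:30, 17:45–18:00.
Ines ∩ Jun ∩ Hiro: 17:45–18:00.
Restricted to 10:00–17:25: (none).
Windows ≥ 15 min: (none).

none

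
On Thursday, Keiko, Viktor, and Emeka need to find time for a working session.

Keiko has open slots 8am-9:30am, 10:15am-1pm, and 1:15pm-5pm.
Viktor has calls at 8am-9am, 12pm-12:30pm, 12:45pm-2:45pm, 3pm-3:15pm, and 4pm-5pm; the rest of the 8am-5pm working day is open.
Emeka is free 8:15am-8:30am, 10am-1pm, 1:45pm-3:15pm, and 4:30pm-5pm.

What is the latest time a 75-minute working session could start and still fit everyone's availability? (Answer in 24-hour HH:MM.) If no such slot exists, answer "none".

Viktor free within 08:00–17:00: 09:00–12:00, 12:30–12:45, 14:45–15:00, 15:15–16:00.
Keiko ∩ Viktor: 09:00–09:30, 10:15–12:00, 12:30–12:45, 14:45–15:00, 15:15–16:00.
Keiko ∩ Viktor ∩ Emeka: 10:15–12:00, 12:30–12:45, 14:45–15:00.
Windows ≥ 75 min: 10:15–12:00.
Latest start in the last window 10:15–12:00 is 12:00 − 75 min = 10:45.

10:45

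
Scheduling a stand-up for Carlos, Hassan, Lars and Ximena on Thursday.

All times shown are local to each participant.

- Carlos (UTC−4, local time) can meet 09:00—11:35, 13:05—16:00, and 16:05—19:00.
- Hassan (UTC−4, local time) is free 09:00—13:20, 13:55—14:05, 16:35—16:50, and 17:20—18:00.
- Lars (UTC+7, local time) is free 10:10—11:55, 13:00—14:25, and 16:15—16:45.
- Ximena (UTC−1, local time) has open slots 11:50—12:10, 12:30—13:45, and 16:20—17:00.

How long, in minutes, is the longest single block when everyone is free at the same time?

Carlos → UTC: 13:00–15:35, 17:05–20:00, 20:05–23:00.
Hassan → UTC: 13:00–17:20, 17:55–18:05, 20:35–20:50, 21:20–22:00.
Lars → UTC: 03:10–04:55, 06:00–07:25, 09:15–09:45.
Ximena → UTC: 12:50–13:10, 13:30–14:45, 17:20–18:00.
Carlos ∩ Hassan: 13:00–15:35, 17:05–17:20, 17:55–18:05, 20:35–20:50, 21:20–22:00.
Carlos ∩ Hassan ∩ Lars: (none).
Carlos ∩ Hassan ∩ Lars ∩ Ximena: (none).
No common window.

0 minutes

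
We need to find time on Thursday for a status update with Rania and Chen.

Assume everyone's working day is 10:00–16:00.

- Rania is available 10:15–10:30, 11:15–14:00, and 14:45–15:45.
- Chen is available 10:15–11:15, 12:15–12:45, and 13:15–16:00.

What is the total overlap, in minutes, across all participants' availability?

Rania ∩ Chen: 10:15–10:30, 12:15–12:45, 13:15–14:00, 14:45–15:45.
Total common minutes: 15 + 30 + 45 + 60 = 150.

150 minutes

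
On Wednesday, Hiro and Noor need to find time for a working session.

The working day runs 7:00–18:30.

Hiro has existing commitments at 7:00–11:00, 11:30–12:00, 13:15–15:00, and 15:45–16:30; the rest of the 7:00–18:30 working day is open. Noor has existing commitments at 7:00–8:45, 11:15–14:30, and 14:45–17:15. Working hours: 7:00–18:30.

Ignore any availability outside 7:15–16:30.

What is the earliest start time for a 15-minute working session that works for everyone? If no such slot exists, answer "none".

11:00

Hiro free within 07:00–18:30: 11:00–11:30, 12:00–13:15, 15:00–15:45, 16:30–18:30.
Noor free within 07:00–18:30: 08:45–11:15, 14:30–14:45, 17:15–18:30.
Hiro ∩ Noor: 11:00–11:15, 17:15–18:30.
Restricted to 07:15–16:30: 11:00–11:15.
Windows ≥ 15 min: 11:00–11:15.
Earliest such window starts at 11:00.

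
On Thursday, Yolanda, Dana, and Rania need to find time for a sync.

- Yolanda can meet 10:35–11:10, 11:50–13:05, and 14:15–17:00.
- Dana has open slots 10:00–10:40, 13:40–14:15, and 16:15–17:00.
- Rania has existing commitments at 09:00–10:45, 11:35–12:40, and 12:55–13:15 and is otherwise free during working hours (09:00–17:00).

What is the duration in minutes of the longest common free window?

Rania free within 09:00–17:00: 10:45–11:35, 12:40–12:55, 13:15–17:00.
Yolanda ∩ Dana: 10:35–10:40, 16:15–17:00.
Yolanda ∩ Dana ∩ Rania: 16:15–17:00.
Single common window of 45 minutes.

45 minutes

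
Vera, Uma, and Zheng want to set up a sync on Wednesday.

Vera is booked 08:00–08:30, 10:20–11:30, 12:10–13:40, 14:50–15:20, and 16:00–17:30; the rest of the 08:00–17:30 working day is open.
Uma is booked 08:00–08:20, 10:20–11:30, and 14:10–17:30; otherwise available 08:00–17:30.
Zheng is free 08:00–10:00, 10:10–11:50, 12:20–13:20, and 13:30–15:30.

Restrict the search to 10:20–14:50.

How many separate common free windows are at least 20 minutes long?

2

Vera free within 08:00–17:30: 08:30–10:20, 11:30–12:10, 13:40–14:50, 15:20–16:00.
Uma free within 08:00–17:30: 08:20–10:20, 11:30–14:10.
Vera ∩ Uma: 08:30–10:20, 11:30–12:10, 13:40–14:10.
Vera ∩ Uma ∩ Zheng: 08:30–10:00, 10:10–10:20, 11:30–11:50, 13:40–14:10.
Restricted to 10:20–14:50: 11:30–11:50, 13:40–14:10.
Windows ≥ 20 min: 11:30–11:50, 13:40–14:10.
That's 2 windows.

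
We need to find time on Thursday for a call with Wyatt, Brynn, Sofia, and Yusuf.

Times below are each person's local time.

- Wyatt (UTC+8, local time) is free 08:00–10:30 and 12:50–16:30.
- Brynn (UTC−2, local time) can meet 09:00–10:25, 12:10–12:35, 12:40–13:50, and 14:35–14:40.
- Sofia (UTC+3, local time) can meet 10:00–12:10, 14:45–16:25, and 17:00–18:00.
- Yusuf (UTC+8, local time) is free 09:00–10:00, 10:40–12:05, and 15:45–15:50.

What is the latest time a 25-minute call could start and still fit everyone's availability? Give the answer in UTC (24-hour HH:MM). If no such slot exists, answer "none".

none

Wyatt → UTC: 00:00–02:30, 04:50–08:30.
Brynn → UTC: 11:00–12:25, 14:10–14:35, 14:40–15:50, 16:35–16:40.
Sofia → UTC: 07:00–09:10, 11:45–13:25, 14:00–15:00.
Yusuf → UTC: 01:00–02:00, 02:40–04:05, 07:45–07:50.
Wyatt ∩ Brynn: (none).
Wyatt ∩ Brynn ∩ Sofia: (none).
Wyatt ∩ Brynn ∩ Sofia ∩ Yusuf: (none).
Windows ≥ 25 min: (none).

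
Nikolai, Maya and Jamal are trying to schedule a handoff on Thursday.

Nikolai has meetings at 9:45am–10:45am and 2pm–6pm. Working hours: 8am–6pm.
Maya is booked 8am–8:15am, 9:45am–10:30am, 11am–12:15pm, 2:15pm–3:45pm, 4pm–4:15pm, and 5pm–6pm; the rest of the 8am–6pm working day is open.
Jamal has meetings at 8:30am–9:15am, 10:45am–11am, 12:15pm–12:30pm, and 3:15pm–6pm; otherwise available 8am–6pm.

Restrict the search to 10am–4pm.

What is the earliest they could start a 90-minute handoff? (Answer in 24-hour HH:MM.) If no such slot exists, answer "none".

12:30

Nikolai free within 08:00–18:00: 08:00–09:45, 10:45–14:00.
Maya free within 08:00–18:00: 08:15–09:45, 10:30–11:00, 12:15–14:15, 15:45–16:00, 16:15–17:00.
Jamal free within 08:00–18:00: 08:00–08:30, 09:15–10:45, 11:00–12:15, 12:30–15:15.
Nikolai ∩ Maya: 08:15–09:45, 10:45–11:00, 12:15–14:00.
Nikolai ∩ Maya ∩ Jamal: 08:15–08:30, 09:15–09:45, 12:30–14:00.
Restricted to 10:00–16:00: 12:30–14:00.
Windows ≥ 90 min: 12:30–14:00.
Earliest such window starts at 12:30.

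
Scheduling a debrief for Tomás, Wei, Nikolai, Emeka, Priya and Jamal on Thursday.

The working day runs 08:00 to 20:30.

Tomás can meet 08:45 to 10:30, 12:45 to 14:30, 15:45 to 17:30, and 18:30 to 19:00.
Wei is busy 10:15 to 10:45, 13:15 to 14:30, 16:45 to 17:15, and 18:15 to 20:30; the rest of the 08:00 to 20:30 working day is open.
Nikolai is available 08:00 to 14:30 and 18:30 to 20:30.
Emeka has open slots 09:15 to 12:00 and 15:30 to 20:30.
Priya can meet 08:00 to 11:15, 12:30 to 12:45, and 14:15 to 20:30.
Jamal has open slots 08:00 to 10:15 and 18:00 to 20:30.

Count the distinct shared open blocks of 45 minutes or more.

Wei free within 08:00–20:30: 08:00–10:15, 10:45–13:15, 14:30–16:45, 17:15–18:15.
Tomás ∩ Wei: 08:45–10:15, 12:45–13:15, 15:45–16:45, 17:15–17:30.
Tomás ∩ Wei ∩ Nikolai: 08:45–10:15, 12:45–13:15.
Tomás ∩ Wei ∩ Nikolai ∩ Emeka: 09:15–10:15.
Tomás ∩ Wei ∩ Nikolai ∩ Emeka ∩ Priya: 09:15–10:15.
Tomás ∩ Wei ∩ Nikolai ∩ Emeka ∩ Priya ∩ Jamal: 09:15–10:15.
Windows ≥ 45 min: 09:15–10:15.
That's 1 window.

1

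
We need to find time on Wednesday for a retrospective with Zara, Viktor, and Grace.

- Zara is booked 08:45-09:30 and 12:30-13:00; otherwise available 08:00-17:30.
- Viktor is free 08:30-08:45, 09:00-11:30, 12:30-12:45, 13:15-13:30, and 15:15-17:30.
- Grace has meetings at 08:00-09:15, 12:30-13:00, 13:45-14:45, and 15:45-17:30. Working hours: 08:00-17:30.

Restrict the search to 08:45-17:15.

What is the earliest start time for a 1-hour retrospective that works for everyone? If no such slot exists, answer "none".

09:30

Zara free within 08:00–17:30: 08:00–08:45, 09:30–12:30, 13:00–17:30.
Grace free within 08:00–17:30: 09:15–12:30, 13:00–13:45, 14:45–15:45.
Zara ∩ Viktor: 08:30–08:45, 09:30–11:30, 13:15–13:30, 15:15–17:30.
Zara ∩ Viktor ∩ Grace: 09:30–11:30, 13:15–13:30, 15:15–15:45.
Restricted to 08:45–17:15: 09:30–11:30, 13:15–13:30, 15:15–15:45.
Windows ≥ 60 min: 09:30–11:30.
Earliest such window starts at 09:30.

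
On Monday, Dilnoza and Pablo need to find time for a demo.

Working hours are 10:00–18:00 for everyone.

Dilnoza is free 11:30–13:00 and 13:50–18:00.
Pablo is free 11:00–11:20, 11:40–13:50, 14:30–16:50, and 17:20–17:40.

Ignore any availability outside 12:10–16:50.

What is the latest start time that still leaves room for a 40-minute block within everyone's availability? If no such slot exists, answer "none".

Dilnoza ∩ Pablo: 11:40–13:00, 14:30–16:50, 17:20–17:40.
Restricted to 12:10–16:50: 12:10–13:00, 14:30–16:50.
Windows ≥ 40 min: 12:10–13:00, 14:30–16:50.
Latest start in the last window 14:30–16:50 is 16:50 − 40 min = 16:10.

16:10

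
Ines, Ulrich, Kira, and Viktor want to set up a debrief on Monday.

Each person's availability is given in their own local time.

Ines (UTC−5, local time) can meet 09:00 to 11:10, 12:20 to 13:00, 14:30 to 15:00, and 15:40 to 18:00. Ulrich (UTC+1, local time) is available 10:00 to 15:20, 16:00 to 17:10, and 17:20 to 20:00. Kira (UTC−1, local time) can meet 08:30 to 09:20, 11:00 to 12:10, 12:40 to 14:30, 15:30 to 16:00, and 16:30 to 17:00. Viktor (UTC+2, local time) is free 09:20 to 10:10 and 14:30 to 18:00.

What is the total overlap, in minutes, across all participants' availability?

50 minutes

Ines → UTC: 14:00–16:10, 17:20–18:00, 19:30–20:00, 20:40–23:00.
Ulrich → UTC: 09:00–14:20, 15:00–16:10, 16:20–19:00.
Kira → UTC: 09:30–10:20, 12:00–13:10, 13:40–15:30, 16:30–17:00, 17:30–18:00.
Viktor → UTC: 07:20–08:10, 12:30–16:00.
Ines ∩ Ulrich: 14:00–14:20, 15:00–16:10, 17:20–18:00.
Ines ∩ Ulrich ∩ Kira: 14:00–14:20, 15:00–15:30, 17:30–18:00.
Ines ∩ Ulrich ∩ Kira ∩ Viktor: 14:00–14:20, 15:00–15:30.
Total common minutes: 20 + 30 = 50.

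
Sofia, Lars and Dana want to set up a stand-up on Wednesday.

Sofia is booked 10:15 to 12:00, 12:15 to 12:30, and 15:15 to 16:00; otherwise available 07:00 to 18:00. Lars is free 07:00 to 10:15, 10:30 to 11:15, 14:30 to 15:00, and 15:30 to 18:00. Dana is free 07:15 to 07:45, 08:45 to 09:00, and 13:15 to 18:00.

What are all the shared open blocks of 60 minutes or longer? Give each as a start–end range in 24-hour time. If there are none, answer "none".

Sofia free within 07:00–18:00: 07:00–10:15, 12:00–12:15, 12:30–15:15, 16:00–18:00.
Sofia ∩ Lars: 07:00–10:15, 14:30–15:00, 16:00–18:00.
Sofia ∩ Lars ∩ Dana: 07:15–07:45, 08:45–09:00, 14:30–15:00, 16:00–18:00.
Windows ≥ 60 min: 16:00–18:00.

16:00–18:00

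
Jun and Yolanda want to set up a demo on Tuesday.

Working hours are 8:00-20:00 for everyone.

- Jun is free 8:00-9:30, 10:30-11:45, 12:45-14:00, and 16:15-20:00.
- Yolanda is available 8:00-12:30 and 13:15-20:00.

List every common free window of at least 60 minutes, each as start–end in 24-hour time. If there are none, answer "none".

Jun ∩ Yolanda: 08:00–09:30, 10:30–11:45, 13:15–14:00, 16:15–20:00.
Windows ≥ 60 min: 08:00–09:30, 10:30–11:45, 16:15–20:00.

08:00–09:30, 10:30–11:45, 16:15–20:00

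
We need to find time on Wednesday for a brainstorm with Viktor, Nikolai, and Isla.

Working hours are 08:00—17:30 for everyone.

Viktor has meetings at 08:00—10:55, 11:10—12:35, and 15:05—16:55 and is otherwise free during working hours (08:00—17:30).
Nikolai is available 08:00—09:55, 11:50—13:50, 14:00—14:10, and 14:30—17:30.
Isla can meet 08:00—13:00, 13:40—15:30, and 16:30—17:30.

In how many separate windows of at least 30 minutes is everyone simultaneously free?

Viktor free within 08:00–17:30: 10:55–11:10, 12:35–15:05, 16:55–17:30.
Viktor ∩ Nikolai: 12:35–13:50, 14:00–14:10, 14:30–15:05, 16:55–17:30.
Viktor ∩ Nikolai ∩ Isla: 12:35–13:00, 13:40–13:50, 14:00–14:10, 14:30–15:05, 16:55–17:30.
Windows ≥ 30 min: 14:30–15:05, 16:55–17:30.
That's 2 windows.

2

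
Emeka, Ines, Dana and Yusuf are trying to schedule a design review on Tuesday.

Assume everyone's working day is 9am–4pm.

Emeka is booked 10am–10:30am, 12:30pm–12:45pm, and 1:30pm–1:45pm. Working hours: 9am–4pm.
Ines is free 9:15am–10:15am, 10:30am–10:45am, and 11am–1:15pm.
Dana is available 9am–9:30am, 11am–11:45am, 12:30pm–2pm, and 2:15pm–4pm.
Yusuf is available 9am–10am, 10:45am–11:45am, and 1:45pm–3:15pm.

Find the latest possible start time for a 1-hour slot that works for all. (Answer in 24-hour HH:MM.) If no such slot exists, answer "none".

none

Emeka free within 09:00–16:00: 09:00–10:00, 10:30–12:30, 12:45–13:30, 13:45–16:00.
Emeka ∩ Ines: 09:15–10:00, 10:30–10:45, 11:00–12:30, 12:45–13:15.
Emeka ∩ Ines ∩ Dana: 09:15–09:30, 11:00–11:45, 12:45–13:15.
Emeka ∩ Ines ∩ Dana ∩ Yusuf: 09:15–09:30, 11:00–11:45.
Windows ≥ 60 min: (none).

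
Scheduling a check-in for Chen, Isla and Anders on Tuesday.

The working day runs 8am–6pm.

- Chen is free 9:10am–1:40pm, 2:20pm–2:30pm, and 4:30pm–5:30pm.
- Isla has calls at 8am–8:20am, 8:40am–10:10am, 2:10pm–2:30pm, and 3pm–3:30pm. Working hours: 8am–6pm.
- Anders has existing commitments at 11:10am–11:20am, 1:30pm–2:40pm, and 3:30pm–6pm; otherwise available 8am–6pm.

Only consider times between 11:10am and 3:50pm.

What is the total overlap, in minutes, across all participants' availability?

Isla free within 08:00–18:00: 08:20–08:40, 10:10–14:10, 14:30–15:00, 15:30–18:00.
Anders free within 08:00–18:00: 08:00–11:10, 11:20–13:30, 14:40–15:30.
Chen ∩ Isla: 10:10–13:40, 16:30–17:30.
Chen ∩ Isla ∩ Anders: 10:10–11:10, 11:20–13:30.
Restricted to 11:10–15:50: 11:20–13:30.
Total common minutes: 130.

130 minutes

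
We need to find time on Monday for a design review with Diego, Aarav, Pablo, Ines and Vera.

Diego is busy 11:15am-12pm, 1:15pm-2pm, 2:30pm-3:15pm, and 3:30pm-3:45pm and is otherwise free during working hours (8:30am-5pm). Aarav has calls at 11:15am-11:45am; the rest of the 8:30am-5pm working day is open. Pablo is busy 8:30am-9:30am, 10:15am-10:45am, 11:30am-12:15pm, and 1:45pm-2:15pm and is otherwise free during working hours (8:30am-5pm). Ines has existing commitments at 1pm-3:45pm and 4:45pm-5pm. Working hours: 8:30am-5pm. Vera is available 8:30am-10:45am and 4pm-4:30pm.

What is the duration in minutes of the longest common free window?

45 minutes

Diego free within 08:30–17:00: 08:30–11:15, 12:00–13:15, 14:00–14:30, 15:15–15:30, 15:45–17:00.
Aarav free within 08:30–17:00: 08:30–11:15, 11:45–17:00.
Pablo free within 08:30–17:00: 09:30–10:15, 10:45–11:30, 12:15–13:45, 14:15–17:00.
Ines free within 08:30–17:00: 08:30–13:00, 15:45–16:45.
Diego ∩ Aarav: 08:30–11:15, 12:00–13:15, 14:00–14:30, 15:15–15:30, 15:45–17:00.
Diego ∩ Aarav ∩ Pablo: 09:30–10:15, 10:45–11:15, 12:15–13:15, 14:15–14:30, 15:15–15:30, 15:45–17:00.
Diego ∩ Aarav ∩ Pablo ∩ Ines: 09:30–10:15, 10:45–11:15, 12:15–13:00, 15:45–16:45.
Diego ∩ Aarav ∩ Pablo ∩ Ines ∩ Vera: 09:30–10:15, 16:00–16:30.
Common window lengths: 45, 30 min; longest is 45.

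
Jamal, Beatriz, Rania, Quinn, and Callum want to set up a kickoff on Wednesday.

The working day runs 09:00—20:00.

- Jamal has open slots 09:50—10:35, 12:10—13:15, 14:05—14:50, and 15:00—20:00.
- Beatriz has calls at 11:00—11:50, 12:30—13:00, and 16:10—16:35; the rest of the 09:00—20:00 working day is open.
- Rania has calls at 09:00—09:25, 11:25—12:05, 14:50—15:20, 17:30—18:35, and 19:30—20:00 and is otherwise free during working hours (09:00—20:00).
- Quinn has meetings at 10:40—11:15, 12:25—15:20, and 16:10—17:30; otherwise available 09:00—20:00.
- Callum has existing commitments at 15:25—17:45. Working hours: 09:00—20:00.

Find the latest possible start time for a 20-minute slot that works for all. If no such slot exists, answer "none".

Beatriz free within 09:00–20:00: 09:00–11:00, 11:50–12:30, 13:00–16:10, 16:35–20:00.
Rania free within 09:00–20:00: 09:25–11:25, 12:05–14:50, 15:20–17:30, 18:35–19:30.
Quinn free within 09:00–20:00: 09:00–10:40, 11:15–12:25, 15:20–16:10, 17:30–20:00.
Callum free within 09:00–20:00: 09:00–15:25, 17:45–20:00.
Jamal ∩ Beatriz: 09:50–10:35, 12:10–12:30, 13:00–13:15, 14:05–14:50, 15:00–16:10, 16:35–20:00.
Jamal ∩ Beatriz ∩ Rania: 09:50–10:35, 12:10–12:30, 13:00–13:15, 14:05–14:50, 15:20–16:10, 16:35–17:30, 18:35–19:30.
Jamal ∩ Beatriz ∩ Rania ∩ Quinn: 09:50–10:35, 12:10–12:25, 15:20–16:10, 18:35–19:30.
Jamal ∩ Beatriz ∩ Rania ∩ Quinn ∩ Callum: 09:50–10:35, 12:10–12:25, 15:20–15:25, 18:35–19:30.
Windows ≥ 20 min: 09:50–10:35, 18:35–19:30.
Latest start in the last window 18:35–19:30 is 19:30 − 20 min = 19:10.

19:10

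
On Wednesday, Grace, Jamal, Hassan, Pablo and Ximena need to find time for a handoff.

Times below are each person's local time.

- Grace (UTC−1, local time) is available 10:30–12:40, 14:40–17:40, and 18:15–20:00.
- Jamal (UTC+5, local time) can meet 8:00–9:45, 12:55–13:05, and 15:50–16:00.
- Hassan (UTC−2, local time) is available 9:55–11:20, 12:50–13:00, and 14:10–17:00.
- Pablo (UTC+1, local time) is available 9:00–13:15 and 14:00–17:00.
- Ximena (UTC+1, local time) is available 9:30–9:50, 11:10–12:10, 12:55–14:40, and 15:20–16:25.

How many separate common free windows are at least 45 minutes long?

0

Grace → UTC: 11:30–13:40, 15:40–18:40, 19:15–21:00.
Jamal → UTC: 03:00–04:45, 07:55–08:05, 10:50–11:00.
Hassan → UTC: 11:55–13:20, 14:50–15:00, 16:10–19:00.
Pablo → UTC: 08:00–12:15, 13:00–16:00.
Ximena → UTC: 08:30–08:50, 10:10–11:10, 11:55–13:40, 14:20–15:25.
Grace ∩ Jamal: (none).
Grace ∩ Jamal ∩ Hassan: (none).
Grace ∩ Jamal ∩ Hassan ∩ Pablo: (none).
Grace ∩ Jamal ∩ Hassan ∩ Pablo ∩ Ximena: (none).
Windows ≥ 45 min: (none).
That's 0 windows.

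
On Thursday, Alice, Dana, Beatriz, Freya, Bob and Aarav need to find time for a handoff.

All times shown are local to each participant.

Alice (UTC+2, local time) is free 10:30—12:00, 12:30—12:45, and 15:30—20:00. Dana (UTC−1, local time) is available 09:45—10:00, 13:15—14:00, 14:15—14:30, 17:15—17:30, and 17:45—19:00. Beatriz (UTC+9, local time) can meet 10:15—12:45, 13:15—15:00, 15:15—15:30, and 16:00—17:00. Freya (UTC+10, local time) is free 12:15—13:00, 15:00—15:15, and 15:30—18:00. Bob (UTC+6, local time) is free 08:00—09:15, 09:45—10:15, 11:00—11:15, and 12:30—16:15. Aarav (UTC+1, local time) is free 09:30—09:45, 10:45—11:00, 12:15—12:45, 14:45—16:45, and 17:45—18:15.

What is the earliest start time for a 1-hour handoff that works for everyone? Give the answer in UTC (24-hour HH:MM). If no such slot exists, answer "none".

none

Alice → UTC: 08:30–10:00, 10:30–10:45, 13:30–18:00.
Dana → UTC: 10:45–11:00, 14:15–15:00, 15:15–15:30, 18:15–18:30, 18:45–20:00.
Beatriz → UTC: 01:15–03:45, 04:15–06:00, 06:15–06:30, 07:00–08:00.
Freya → UTC: 02:15–03:00, 05:00–05:15, 05:30–08:00.
Bob → UTC: 02:00–03:15, 03:45–04:15, 05:00–05:15, 06:30–10:15.
Aarav → UTC: 08:30–08:45, 09:45–10:00, 11:15–11:45, 13:45–15:45, 16:45–17:15.
Alice ∩ Dana: 14:15–15:00, 15:15–15:30.
Alice ∩ Dana ∩ Beatriz: (none).
Alice ∩ Dana ∩ Beatriz ∩ Freya: (none).
Alice ∩ Dana ∩ Beatriz ∩ Freya ∩ Bob: (none).
Alice ∩ Dana ∩ Beatriz ∩ Freya ∩ Bob ∩ Aarav: (none).
Windows ≥ 60 min: (none).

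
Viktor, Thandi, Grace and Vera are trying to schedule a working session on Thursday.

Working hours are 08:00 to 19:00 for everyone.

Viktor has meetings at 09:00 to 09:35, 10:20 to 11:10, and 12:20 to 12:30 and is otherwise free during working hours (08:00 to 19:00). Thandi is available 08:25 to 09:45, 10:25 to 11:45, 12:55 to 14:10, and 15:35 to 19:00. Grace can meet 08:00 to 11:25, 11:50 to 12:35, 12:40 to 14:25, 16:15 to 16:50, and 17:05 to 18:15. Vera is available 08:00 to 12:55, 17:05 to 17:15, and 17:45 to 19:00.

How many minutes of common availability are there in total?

Viktor free within 08:00–19:00: 08:00–09:00, 09:35–10:20, 11:10–12:20, 12:30–19:00.
Viktor ∩ Thandi: 08:25–09:00, 09:35–09:45, 11:10–11:45, 12:55–14:10, 15:35–19:00.
Viktor ∩ Thandi ∩ Grace: 08:25–09:00, 09:35–09:45, 11:10–11:25, 12:55–14:10, 16:15–16:50, 17:05–18:15.
Viktor ∩ Thandi ∩ Grace ∩ Vera: 08:25–09:00, 09:35–09:45, 11:10–11:25, 17:05–17:15, 17:45–18:15.
Total common minutes: 35 + 10 + 15 + 10 + 30 = 100.

100 minutes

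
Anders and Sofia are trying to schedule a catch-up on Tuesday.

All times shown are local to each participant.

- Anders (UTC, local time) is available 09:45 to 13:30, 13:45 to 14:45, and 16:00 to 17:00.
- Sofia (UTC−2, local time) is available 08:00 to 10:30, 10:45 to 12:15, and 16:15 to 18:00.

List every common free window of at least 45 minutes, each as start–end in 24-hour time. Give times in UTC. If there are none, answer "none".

10:00–12:30, 12:45–13:30

Anders → UTC: 09:45–13:30, 13:45–14:45, 16:00–17:00.
Sofia → UTC: 10:00–12:30, 12:45–14:15, 18:15–20:00.
Anders ∩ Sofia: 10:00–12:30, 12:45–13:30, 13:45–14:15.
Windows ≥ 45 min: 10:00–12:30, 12:45–13:30.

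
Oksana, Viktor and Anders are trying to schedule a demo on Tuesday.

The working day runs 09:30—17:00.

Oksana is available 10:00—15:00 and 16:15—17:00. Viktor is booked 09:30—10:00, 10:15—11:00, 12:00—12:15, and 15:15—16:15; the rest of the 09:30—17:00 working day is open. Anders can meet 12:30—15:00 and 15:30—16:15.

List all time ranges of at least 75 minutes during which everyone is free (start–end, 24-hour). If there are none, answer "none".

Viktor free within 09:30–17:00: 10:00–10:15, 11:00–12:00, 12:15–15:15, 16:15–17:00.
Oksana ∩ Viktor: 10:00–10:15, 11:00–12:00, 12:15–15:00, 16:15–17:00.
Oksana ∩ Viktor ∩ Anders: 12:30–15:00.
Windows ≥ 75 min: 12:30–15:00.

12:30–15:00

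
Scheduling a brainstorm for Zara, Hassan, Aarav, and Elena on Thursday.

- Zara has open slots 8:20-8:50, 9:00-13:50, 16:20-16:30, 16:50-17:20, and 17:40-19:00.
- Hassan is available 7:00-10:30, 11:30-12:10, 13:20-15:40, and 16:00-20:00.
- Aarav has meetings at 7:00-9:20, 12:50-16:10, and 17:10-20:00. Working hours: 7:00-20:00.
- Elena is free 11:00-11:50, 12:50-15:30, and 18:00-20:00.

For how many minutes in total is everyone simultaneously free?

20 minutes

Aarav free within 07:00–20:00: 09:20–12:50, 16:10–17:10.
Zara ∩ Hassan: 08:20–08:50, 09:00–10:30, 11:30–12:10, 13:20–13:50, 16:20–16:30, 16:50–17:20, 17:40–19:00.
Zara ∩ Hassan ∩ Aarav: 09:20–10:30, 11:30–12:10, 16:20–16:30, 16:50–17:10.
Zara ∩ Hassan ∩ Aarav ∩ Elena: 11:30–11:50.
Total common minutes: 20.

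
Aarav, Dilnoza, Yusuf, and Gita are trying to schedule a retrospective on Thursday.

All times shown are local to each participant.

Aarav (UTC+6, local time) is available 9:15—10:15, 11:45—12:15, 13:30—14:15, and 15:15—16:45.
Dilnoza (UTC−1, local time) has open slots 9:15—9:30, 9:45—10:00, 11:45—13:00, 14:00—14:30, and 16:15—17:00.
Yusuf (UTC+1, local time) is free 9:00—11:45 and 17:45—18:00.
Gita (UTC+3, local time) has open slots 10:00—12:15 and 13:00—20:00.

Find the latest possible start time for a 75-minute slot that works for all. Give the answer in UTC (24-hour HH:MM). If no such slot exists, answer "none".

Aarav → UTC: 03:15–04:15, 05:45–06:15, 07:30–08:15, 09:15–10:45.
Dilnoza → UTC: 10:15–10:30, 10:45–11:00, 12:45–14:00, 15:00–15:30, 17:15–18:00.
Yusuf → UTC: 08:00–10:45, 16:45–17:00.
Gita → UTC: 07:00–09:15, 10:00–17:00.
Aarav ∩ Dilnoza: 10:15–10:30.
Aarav ∩ Dilnoza ∩ Yusuf: 10:15–10:30.
Aarav ∩ Dilnoza ∩ Yusuf ∩ Gita: 10:15–10:30.
Windows ≥ 75 min: (none).

none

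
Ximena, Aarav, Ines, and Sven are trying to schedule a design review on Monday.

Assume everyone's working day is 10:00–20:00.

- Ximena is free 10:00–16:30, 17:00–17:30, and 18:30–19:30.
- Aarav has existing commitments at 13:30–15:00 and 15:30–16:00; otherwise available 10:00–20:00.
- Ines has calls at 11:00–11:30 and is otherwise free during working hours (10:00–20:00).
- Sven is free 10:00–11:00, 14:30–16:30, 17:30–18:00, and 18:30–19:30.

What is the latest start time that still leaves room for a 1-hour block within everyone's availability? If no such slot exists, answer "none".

18:30

Aarav free within 10:00–20:00: 10:00–13:30, 15:00–15:30, 16:00–20:00.
Ines free within 10:00–20:00: 10:00–11:00, 11:30–20:00.
Ximena ∩ Aarav: 10:00–13:30, 15:00–15:30, 16:00–16:30, 17:00–17:30, 18:30–19:30.
Ximena ∩ Aarav ∩ Ines: 10:00–11:00, 11:30–13:30, 15:00–15:30, 16:00–16:30, 17:00–17:30, 18:30–19:30.
Ximena ∩ Aarav ∩ Ines ∩ Sven: 10:00–11:00, 15:00–15:30, 16:00–16:30, 18:30–19:30.
Windows ≥ 60 min: 10:00–11:00, 18:30–19:30.
Latest start in the last window 18:30–19:30 is 19:30 − 60 min = 18:30.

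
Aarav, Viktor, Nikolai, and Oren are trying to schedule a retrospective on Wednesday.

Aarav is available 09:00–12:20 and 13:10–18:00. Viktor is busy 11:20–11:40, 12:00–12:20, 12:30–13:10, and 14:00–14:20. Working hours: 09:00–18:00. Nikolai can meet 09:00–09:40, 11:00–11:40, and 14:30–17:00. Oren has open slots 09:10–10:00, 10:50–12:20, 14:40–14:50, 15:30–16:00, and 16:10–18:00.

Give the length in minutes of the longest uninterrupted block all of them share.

50 minutes

Viktor free within 09:00–18:00: 09:00–11:20, 11:40–12:00, 12:20–12:30, 13:10–14:00, 14:20–18:00.
Aarav ∩ Viktor: 09:00–11:20, 11:40–12:00, 13:10–14:00, 14:20–18:00.
Aarav ∩ Viktor ∩ Nikolai: 09:00–09:40, 11:00–11:20, 14:30–17:00.
Aarav ∩ Viktor ∩ Nikolai ∩ Oren: 09:10–09:40, 11:00–11:20, 14:40–14:50, 15:30–16:00, 16:10–17:00.
Common window lengths: 30, 20, 10, 30, 50 min; longest is 50.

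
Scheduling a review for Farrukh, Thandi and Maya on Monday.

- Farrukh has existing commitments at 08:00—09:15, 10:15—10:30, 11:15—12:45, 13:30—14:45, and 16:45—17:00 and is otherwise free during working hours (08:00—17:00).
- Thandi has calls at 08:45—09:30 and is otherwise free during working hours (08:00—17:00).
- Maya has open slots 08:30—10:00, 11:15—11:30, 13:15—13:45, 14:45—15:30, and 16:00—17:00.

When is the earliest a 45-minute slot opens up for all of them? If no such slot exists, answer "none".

14:45

Farrukh free within 08:00–17:00: 09:15–10:15, 10:30–11:15, 12:45–13:30, 14:45–16:45.
Thandi free within 08:00–17:00: 08:00–08:45, 09:30–17:00.
Farrukh ∩ Thandi: 09:30–10:15, 10:30–11:15, 12:45–13:30, 14:45–16:45.
Farrukh ∩ Thandi ∩ Maya: 09:30–10:00, 13:15–13:30, 14:45–15:30, 16:00–16:45.
Windows ≥ 45 min: 14:45–15:30, 16:00–16:45.
Earliest such window starts at 14:45.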